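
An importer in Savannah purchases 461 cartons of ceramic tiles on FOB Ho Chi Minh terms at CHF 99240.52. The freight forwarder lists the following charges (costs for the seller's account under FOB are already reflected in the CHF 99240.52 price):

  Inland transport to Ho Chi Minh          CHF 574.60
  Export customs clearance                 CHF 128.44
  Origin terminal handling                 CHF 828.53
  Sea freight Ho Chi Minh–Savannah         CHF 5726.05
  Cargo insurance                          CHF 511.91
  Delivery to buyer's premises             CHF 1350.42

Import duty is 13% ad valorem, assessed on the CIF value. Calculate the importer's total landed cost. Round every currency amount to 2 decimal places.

FOB: the seller bears costs until goods are on board at the origin port; the buyer bears freight, insurance and all costs thereafter.
Already in the invoice (seller's account under FOB): inland to port, export clearance, origin terminal — exclude.
CIF value = FOB price + freight + insurance = 99240.52 + 5726.05 + 511.91 = 105478.48
Import duty = 105478.48 × 13% = 13712.20
Buyer bears: freight 5726.05 + insurance 511.91 + delivery 1350.42 + duty 13712.20 = 21300.58
Landed cost = invoice 99240.52 + 21300.58 = 120541.10

Total landed cost: CHF 120541.10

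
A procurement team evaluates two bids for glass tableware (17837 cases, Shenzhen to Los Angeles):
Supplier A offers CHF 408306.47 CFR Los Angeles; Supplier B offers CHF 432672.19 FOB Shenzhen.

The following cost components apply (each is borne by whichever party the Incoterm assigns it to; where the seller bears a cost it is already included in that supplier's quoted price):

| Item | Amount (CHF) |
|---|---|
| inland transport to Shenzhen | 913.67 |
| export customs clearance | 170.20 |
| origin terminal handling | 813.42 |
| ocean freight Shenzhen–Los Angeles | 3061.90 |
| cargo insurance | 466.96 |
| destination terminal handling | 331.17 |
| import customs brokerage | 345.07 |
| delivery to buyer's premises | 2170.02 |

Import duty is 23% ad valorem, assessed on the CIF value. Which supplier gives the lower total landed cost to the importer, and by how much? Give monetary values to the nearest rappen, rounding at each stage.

Supplier A is cheaper by CHF 33735.97

Supplier A (CFR):
CIF value = CFR price + insurance = 408306.47 + 466.96 = 408773.43
Import duty = 408773.43 × 23% = 94017.89
Buyer bears (A): 466.96 + 331.17 + 345.07 + 2170.02 = 3313.22
Landed cost (A) = invoice 408306.47 + 3313.22 + duty 94017.89 = 505637.58
Supplier B (FOB):
CIF value = FOB price + freight + insurance = 432672.19 + 3061.90 + 466.96 = 436201.05
Import duty = 436201.05 × 23% = 100326.24
Buyer bears (B): 3061.90 + 466.96 + 331.17 + 345.07 + 2170.02 = 6375.12
Landed cost (B) = invoice 432672.19 + 6375.12 + duty 100326.24 = 539373.55
Difference = |505637.58 − 539373.55| = 33735.97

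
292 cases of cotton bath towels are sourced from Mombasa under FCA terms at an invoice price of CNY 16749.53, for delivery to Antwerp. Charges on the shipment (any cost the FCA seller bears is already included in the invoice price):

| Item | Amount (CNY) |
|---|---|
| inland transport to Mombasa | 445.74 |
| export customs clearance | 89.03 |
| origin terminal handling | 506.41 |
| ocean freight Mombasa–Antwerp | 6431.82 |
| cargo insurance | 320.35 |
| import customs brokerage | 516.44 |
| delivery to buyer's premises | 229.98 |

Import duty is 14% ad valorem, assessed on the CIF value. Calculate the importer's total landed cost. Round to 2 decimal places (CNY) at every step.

FCA: the seller delivers export-cleared goods to the carrier; the buyer bears costs from that point.
Already in the invoice (seller's account under FCA): inland to port, export clearance — exclude.
CIF value = FCA price + origin terminal + freight + insurance = 16749.53 + 506.41 + 6431.82 + 320.35 = 24008.11
Import duty = 24008.11 × 14% = 3361.14
Buyer bears: origin terminal 506.41 + freight 6431.82 + insurance 320.35 + brokerage 516.44 + delivery 229.98 + duty 3361.14 = 11366.14
Landed cost = invoice 16749.53 + 11366.14 = 28115.67

Total landed cost: CNY 28115.67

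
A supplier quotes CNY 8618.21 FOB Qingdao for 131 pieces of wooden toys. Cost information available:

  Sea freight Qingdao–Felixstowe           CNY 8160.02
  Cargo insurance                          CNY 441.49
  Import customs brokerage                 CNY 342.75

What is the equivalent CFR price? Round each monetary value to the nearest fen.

Not relevant to the conversion: insurance, brokerage — on the buyer under both terms; not part of either seller's price.
From FOB to CFR, the seller additionally bears: freight.
CFR price = 8618.21 + 8160.02 = 16778.23

CFR price: CNY 16778.23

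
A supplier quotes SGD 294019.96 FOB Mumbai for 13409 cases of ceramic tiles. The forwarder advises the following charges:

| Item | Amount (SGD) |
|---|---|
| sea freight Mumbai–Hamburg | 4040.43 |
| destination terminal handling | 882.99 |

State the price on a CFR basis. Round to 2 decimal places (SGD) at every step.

CFR price: SGD 298060.39

Not relevant to the conversion: destination terminal — on the buyer under both terms; not part of either seller's price.
From FOB to CFR, the seller additionally bears: freight.
CFR price = 294019.96 + 4040.43 = 298060.39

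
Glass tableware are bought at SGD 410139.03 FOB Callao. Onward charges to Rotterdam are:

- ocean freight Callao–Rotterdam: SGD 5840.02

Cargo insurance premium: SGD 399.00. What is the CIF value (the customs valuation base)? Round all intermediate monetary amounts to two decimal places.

CIF = FOB price + freight + insurance
CIF = 410139.03 + 5840.02 + 399.00 = 416378.05

CIF value: SGD 416378.05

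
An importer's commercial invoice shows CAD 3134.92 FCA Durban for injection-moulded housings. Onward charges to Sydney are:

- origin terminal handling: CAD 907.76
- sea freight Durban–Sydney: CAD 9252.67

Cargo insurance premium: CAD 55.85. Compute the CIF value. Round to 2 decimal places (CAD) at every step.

CIF = FCA price + pre-shipment costs + freight + insurance
CIF = 3134.92 + 907.76 + 9252.67 + 55.85 = 13351.20

CIF value: CAD 13351.20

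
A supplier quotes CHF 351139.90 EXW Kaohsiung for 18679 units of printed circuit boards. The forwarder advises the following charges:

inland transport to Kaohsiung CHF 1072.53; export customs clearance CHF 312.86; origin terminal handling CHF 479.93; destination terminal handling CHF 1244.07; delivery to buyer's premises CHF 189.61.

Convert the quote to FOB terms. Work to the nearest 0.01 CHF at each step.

Not relevant to the conversion: delivery, destination terminal — on the buyer under both terms; not part of either seller's price.
From EXW to FOB, the seller additionally bears: inland to port, export clearance, origin terminal.
FOB price = 351139.90 + 1072.53 + 312.86 + 479.93 = 353005.22

FOB price: CHF 353005.22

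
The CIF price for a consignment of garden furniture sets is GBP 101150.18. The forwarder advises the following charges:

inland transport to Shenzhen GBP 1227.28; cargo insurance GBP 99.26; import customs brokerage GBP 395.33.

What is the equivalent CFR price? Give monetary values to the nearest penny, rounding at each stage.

CFR price: GBP 101050.92

Not relevant to the conversion: inland to port — on the seller under both CIF and CFR; already in the CIF price and stays in the CFR price. brokerage — on the buyer under both terms; not part of either seller's price.
From CIF to CFR, the seller no longer bears: insurance.
CFR price = 101150.18 − 99.26 = 101050.92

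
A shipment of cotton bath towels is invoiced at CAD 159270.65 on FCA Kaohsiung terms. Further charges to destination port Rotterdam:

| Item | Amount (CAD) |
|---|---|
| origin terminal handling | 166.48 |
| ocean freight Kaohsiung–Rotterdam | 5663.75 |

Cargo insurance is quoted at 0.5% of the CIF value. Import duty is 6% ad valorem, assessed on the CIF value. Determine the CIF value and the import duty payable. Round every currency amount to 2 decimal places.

Let C be the CIF value. C = FCA price + pre-shipment costs + freight + 0.5% × C
C − 0.5% × C = 159270.65 + 166.48 + 5663.75
0.995 × C = 165100.88
C = 165100.88 / 0.995 = 165930.53
Insurance premium = 0.5% × 165930.53 = 829.65
Import duty = 165930.53 × 6% = 9955.83

CIF value: CAD 165930.53; import duty: CAD 9955.83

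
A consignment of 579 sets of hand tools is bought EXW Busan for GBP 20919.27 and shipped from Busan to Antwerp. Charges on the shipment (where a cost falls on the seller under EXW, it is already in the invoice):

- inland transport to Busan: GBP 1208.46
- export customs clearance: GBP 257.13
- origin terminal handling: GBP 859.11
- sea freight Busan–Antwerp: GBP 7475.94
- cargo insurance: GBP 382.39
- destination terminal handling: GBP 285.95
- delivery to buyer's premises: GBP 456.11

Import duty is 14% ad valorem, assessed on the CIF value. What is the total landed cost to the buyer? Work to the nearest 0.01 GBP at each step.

Total landed cost: GBP 36198.68

EXW: the seller makes goods available at their premises; the buyer bears all onward costs.
CIF value = EXW price + inland to port + export clearance + origin terminal + freight + insurance = 20919.27 + 1208.46 + 257.13 + 859.11 + 7475.94 + 382.39 = 31102.30
Import duty = 31102.30 × 14% = 4354.32
Buyer bears: inland to port 1208.46 + export clearance 257.13 + origin terminal 859.11 + freight 7475.94 + insurance 382.39 + destination terminal 285.95 + delivery 456.11 + duty 4354.32 = 15279.41
Landed cost = invoice 20919.27 + 15279.41 = 36198.68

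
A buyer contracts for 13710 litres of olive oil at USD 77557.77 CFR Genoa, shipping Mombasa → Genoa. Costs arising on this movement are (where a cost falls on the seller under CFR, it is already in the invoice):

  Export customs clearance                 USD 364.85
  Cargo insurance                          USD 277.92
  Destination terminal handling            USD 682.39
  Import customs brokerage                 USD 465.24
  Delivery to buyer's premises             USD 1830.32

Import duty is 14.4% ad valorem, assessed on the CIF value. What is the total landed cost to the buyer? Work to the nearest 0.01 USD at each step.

Total landed cost: USD 92021.98

CFR: the seller pays costs through ocean freight to the destination port, but not insurance.
Already in the invoice (seller's account under CFR): export clearance — exclude.
CIF value = CFR price + insurance = 77557.77 + 277.92 = 77835.69
Import duty = 77835.69 × 14.4% = 11208.34
Buyer bears: insurance 277.92 + destination terminal 682.39 + brokerage 465.24 + delivery 1830.32 + duty 11208.34 = 14464.21
Landed cost = invoice 77557.77 + 14464.21 = 92021.98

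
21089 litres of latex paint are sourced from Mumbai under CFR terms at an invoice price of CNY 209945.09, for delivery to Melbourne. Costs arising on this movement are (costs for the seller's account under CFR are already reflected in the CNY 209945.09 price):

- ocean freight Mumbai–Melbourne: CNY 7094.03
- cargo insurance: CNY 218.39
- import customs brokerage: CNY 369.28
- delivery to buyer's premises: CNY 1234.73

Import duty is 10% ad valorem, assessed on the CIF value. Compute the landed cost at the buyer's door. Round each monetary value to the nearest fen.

CFR: the seller pays costs through ocean freight to the destination port, but not insurance.
Already in the invoice (seller's account under CFR): freight — exclude.
CIF value = CFR price + insurance = 209945.09 + 218.39 = 210163.48
Import duty = 210163.48 × 10% = 21016.35
Buyer bears: insurance 218.39 + brokerage 369.28 + delivery 1234.73 + duty 21016.35 = 22838.75
Landed cost = invoice 209945.09 + 22838.75 = 232783.84

Total landed cost: CNY 232783.84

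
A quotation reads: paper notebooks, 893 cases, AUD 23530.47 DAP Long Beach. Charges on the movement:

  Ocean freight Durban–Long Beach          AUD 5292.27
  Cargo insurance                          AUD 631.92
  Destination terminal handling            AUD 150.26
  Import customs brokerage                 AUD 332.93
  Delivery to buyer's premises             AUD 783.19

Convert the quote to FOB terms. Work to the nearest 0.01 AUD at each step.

Not relevant to the conversion: brokerage — on the buyer under both terms; not part of either seller's price.
From DAP to FOB, the seller no longer bears: freight, insurance, destination terminal, delivery.
FOB price = 23530.47 − 5292.27 − 631.92 − 150.26 − 783.19 = 16672.83

FOB price: AUD 16672.83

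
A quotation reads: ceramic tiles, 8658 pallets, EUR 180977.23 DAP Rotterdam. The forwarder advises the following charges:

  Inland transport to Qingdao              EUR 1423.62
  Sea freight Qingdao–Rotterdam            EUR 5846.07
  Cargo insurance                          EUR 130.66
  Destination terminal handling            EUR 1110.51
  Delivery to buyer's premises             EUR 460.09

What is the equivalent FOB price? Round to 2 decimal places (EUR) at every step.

FOB price: EUR 173429.90

Not relevant to the conversion: inland to port — on the seller under both DAP and FOB; already in the DAP price and stays in the FOB price.
From DAP to FOB, the seller no longer bears: freight, insurance, destination terminal, delivery.
FOB price = 180977.23 − 5846.07 − 130.66 − 1110.51 − 460.09 = 173429.90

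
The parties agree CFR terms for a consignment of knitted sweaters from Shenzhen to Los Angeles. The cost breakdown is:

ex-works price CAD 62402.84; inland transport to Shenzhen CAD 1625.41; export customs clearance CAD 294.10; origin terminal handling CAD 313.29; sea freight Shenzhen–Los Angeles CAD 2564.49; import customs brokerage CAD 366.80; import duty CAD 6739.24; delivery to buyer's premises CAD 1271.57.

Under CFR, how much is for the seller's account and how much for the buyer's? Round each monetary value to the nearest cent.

CFR: the seller pays costs through ocean freight to the destination port, but not insurance.
Seller's account: goods 62402.84 + inland to port 1625.41 + export clearance 294.10 + origin terminal 313.29 + freight 2564.49 = 67200.13
Buyer's account: brokerage 366.80 + duty 6739.24 + delivery 1271.57 = 8377.61

Seller: CAD 67200.13; buyer: CAD 8377.61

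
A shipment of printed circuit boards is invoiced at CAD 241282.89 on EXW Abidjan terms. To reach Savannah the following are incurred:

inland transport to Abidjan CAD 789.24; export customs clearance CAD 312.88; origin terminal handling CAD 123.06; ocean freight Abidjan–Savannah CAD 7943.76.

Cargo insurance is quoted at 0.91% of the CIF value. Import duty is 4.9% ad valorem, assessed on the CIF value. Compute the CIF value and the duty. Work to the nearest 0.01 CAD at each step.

Let C be the CIF value. C = EXW price + pre-shipment costs + freight + 0.91% × C
C − 0.91% × C = 241282.89 + 789.24 + 312.88 + 123.06 + 7943.76
0.9909 × C = 250451.83
C = 250451.83 / 0.9909 = 252751.87
Insurance premium = 0.91% × 252751.87 = 2300.04
Import duty = 252751.87 × 4.9% = 12384.84

CIF value: CAD 252751.87; import duty: CAD 12384.84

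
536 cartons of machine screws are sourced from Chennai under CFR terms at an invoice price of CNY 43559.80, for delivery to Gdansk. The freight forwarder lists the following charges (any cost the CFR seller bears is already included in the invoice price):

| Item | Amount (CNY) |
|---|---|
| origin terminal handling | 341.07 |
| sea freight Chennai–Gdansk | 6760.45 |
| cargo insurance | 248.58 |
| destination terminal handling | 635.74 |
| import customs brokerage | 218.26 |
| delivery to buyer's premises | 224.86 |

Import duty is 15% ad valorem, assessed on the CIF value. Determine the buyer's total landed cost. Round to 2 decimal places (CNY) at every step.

CFR: the seller pays costs through ocean freight to the destination port, but not insurance.
Already in the invoice (seller's account under CFR): origin terminal, freight — exclude.
CIF value = CFR price + insurance = 43559.80 + 248.58 = 43808.38
Import duty = 43808.38 × 15% = 6571.26
Buyer bears: insurance 248.58 + destination terminal 635.74 + brokerage 218.26 + delivery 224.86 + duty 6571.26 = 7898.70
Landed cost = invoice 43559.80 + 7898.70 = 51458.50

Total landed cost: CNY 51458.50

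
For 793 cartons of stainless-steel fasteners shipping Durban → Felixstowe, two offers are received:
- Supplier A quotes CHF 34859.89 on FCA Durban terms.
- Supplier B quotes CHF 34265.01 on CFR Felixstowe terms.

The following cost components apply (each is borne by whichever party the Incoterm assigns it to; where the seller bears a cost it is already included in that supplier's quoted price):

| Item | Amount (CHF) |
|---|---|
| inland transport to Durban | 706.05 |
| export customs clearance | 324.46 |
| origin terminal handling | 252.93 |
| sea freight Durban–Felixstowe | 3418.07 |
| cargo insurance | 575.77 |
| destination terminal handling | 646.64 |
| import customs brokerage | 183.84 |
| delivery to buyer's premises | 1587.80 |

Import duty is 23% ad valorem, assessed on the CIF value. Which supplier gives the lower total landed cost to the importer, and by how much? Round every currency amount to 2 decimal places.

Supplier B is cheaper by CHF 5247.03

Supplier A (FCA):
CIF value = FCA price + origin terminal + freight + insurance = 34859.89 + 252.93 + 3418.07 + 575.77 = 39106.66
Import duty = 39106.66 × 23% = 8994.53
Buyer bears (A): 252.93 + 3418.07 + 575.77 + 646.64 + 183.84 + 1587.80 = 6665.05
Landed cost (A) = invoice 34859.89 + 6665.05 + duty 8994.53 = 50519.47
Supplier B (CFR):
CIF value = CFR price + insurance = 34265.01 + 575.77 = 34840.78
Import duty = 34840.78 × 23% = 8013.38
Buyer bears (B): 575.77 + 646.64 + 183.84 + 1587.80 = 2994.05
Landed cost (B) = invoice 34265.01 + 2994.05 + duty 8013.38 = 45272.44
Difference = |50519.47 − 45272.44| = 5247.03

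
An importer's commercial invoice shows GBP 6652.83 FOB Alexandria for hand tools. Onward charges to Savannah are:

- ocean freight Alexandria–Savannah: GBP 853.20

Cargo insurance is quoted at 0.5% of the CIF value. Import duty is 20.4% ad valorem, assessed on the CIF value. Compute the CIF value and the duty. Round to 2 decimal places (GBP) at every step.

CIF value: GBP 7543.75; import duty: GBP 1538.93

Let C be the CIF value. C = FOB price + freight + 0.5% × C
C − 0.5% × C = 6652.83 + 853.20
0.995 × C = 7506.03
C = 7506.03 / 0.995 = 7543.75
Insurance premium = 0.5% × 7543.75 = 37.72
Import duty = 7543.75 × 20.4% = 1538.93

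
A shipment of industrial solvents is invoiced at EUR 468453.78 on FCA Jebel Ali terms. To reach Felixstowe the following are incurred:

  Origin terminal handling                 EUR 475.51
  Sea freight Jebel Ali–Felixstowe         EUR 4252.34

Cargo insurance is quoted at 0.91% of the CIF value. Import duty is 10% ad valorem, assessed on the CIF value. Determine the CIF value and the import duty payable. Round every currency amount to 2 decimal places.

CIF value: EUR 477527.13; import duty: EUR 47752.71

Let C be the CIF value. C = FCA price + pre-shipment costs + freight + 0.91% × C
C − 0.91% × C = 468453.78 + 475.51 + 4252.34
0.9909 × C = 473181.63
C = 473181.63 / 0.9909 = 477527.13
Insurance premium = 0.91% × 477527.13 = 4345.50
Import duty = 477527.13 × 10% = 47752.71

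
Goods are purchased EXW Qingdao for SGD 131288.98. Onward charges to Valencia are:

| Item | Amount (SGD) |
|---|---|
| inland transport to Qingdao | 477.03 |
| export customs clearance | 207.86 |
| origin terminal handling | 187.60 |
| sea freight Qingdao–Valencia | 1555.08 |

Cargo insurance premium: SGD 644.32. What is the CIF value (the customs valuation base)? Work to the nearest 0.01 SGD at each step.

CIF value: SGD 134360.87

CIF = EXW price + pre-shipment costs + freight + insurance
CIF = 131288.98 + 477.03 + 207.86 + 187.60 + 1555.08 + 644.32 = 134360.87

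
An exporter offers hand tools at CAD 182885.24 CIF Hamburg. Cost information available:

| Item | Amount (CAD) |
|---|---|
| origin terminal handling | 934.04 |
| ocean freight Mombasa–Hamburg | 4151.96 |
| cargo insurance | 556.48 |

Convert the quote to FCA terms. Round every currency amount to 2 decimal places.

From CIF to FCA, the seller no longer bears: origin terminal, freight, insurance.
FCA price = 182885.24 − 934.04 − 4151.96 − 556.48 = 177242.76

FCA price: CAD 177242.76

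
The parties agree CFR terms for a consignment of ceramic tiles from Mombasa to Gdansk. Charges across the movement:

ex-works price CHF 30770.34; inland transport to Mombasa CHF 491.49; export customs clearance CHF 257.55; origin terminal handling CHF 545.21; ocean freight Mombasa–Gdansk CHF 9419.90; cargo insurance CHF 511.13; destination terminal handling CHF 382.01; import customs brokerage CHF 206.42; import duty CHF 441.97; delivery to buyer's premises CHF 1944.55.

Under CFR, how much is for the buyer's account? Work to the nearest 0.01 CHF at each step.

Buyer's account: CHF 3486.08

CFR: the seller pays costs through ocean freight to the destination port, but not insurance.
Seller's account: goods 30770.34 + inland to port 491.49 + export clearance 257.55 + origin terminal 545.21 + freight 9419.90 = 41484.49
Buyer's account: insurance 511.13 + destination terminal 382.01 + brokerage 206.42 + duty 441.97 + delivery 1944.55 = 3486.08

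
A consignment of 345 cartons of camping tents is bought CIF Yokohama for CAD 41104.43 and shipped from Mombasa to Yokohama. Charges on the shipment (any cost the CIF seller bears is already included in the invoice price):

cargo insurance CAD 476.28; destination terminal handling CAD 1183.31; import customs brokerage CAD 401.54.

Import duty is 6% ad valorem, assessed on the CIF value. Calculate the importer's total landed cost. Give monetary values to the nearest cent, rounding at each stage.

Total landed cost: CAD 45155.55

CIF: the seller pays costs through ocean freight and marine insurance to the destination port.
Already in the invoice (seller's account under CIF): insurance — exclude.
The CIF price already equals the CIF value: 41104.43
Import duty = 41104.43 × 6% = 2466.27
Buyer bears: destination terminal 1183.31 + brokerage 401.54 + duty 2466.27 = 4051.12
Landed cost = invoice 41104.43 + 4051.12 = 45155.55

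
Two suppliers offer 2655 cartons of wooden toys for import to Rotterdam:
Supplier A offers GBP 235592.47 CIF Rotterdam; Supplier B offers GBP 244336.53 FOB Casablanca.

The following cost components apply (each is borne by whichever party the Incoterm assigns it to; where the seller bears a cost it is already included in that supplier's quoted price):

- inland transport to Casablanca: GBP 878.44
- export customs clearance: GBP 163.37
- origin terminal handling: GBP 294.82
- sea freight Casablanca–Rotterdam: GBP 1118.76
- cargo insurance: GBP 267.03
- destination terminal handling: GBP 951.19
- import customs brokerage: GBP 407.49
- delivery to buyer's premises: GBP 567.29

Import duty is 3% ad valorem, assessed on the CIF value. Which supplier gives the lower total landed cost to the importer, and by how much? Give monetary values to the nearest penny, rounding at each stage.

Supplier A is cheaper by GBP 10433.75

Supplier A (CIF):
The CIF price already equals the CIF value: 235592.47
Import duty = 235592.47 × 3% = 7067.77
Buyer bears (A): 951.19 + 407.49 + 567.29 = 1925.97
Landed cost (A) = invoice 235592.47 + 1925.97 + duty 7067.77 = 244586.21
Supplier B (FOB):
CIF value = FOB price + freight + insurance = 244336.53 + 1118.76 + 267.03 = 245722.32
Import duty = 245722.32 × 3% = 7371.67
Buyer bears (B): 1118.76 + 267.03 + 951.19 + 407.49 + 567.29 = 3311.76
Landed cost (B) = invoice 244336.53 + 3311.76 + duty 7371.67 = 255019.96
Difference = |244586.21 − 255019.96| = 10433.75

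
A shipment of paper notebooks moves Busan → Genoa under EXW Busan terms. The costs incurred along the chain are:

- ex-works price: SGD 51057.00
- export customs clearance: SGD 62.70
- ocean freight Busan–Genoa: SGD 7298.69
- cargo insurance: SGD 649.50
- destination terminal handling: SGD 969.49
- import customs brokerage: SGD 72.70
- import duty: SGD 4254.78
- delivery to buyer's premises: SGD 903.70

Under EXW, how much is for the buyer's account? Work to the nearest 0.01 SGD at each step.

Buyer's account: SGD 14211.56

EXW: the seller makes goods available at their premises; the buyer bears all onward costs.
Seller's account: goods 51057.00 = 51057.00
Buyer's account: export clearance 62.70 + freight 7298.69 + insurance 649.50 + destination terminal 969.49 + brokerage 72.70 + duty 4254.78 + delivery 903.70 = 14211.56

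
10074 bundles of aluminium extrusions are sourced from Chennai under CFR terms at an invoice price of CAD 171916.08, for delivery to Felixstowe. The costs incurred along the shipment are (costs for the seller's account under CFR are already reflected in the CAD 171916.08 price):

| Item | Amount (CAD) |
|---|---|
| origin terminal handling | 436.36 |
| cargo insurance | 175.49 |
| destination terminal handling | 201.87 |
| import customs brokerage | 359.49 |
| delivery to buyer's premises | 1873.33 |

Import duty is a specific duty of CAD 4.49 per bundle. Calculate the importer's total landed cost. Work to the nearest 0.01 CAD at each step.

Total landed cost: CAD 219758.52

CFR: the seller pays costs through ocean freight to the destination port, but not insurance.
Already in the invoice (seller's account under CFR): origin terminal — exclude.
CIF value = CFR price + insurance = 171916.08 + 175.49 = 172091.57
Import duty = 10074 × 4.49 = 45232.26
Buyer bears: insurance 175.49 + destination terminal 201.87 + brokerage 359.49 + delivery 1873.33 + duty 45232.26 = 47842.44
Landed cost = invoice 171916.08 + 47842.44 = 219758.52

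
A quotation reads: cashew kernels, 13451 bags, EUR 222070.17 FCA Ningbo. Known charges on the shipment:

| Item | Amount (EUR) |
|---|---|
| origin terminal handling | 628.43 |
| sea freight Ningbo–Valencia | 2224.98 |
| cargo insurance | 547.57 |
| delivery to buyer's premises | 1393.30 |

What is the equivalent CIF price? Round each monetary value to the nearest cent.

Not relevant to the conversion: delivery — on the buyer under both terms; not part of either seller's price.
From FCA to CIF, the seller additionally bears: origin terminal, freight, insurance.
CIF price = 222070.17 + 628.43 + 2224.98 + 547.57 = 225471.15

CIF price: EUR 225471.15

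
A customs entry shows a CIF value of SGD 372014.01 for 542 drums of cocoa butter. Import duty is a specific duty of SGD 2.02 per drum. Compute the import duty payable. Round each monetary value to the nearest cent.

Import duty = 542 × 2.02 = 1094.84

Import duty: SGD 1094.84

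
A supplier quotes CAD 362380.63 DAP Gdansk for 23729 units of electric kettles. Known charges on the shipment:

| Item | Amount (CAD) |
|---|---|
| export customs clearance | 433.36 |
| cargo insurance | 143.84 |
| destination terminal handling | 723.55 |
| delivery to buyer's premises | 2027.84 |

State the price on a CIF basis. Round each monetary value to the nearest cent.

Not relevant to the conversion: insurance, export clearance — on the seller under both DAP and CIF; already in the DAP price and stays in the CIF price.
From DAP to CIF, the seller no longer bears: destination terminal, delivery.
CIF price = 362380.63 − 723.55 − 2027.84 = 359629.24

CIF price: CAD 359629.24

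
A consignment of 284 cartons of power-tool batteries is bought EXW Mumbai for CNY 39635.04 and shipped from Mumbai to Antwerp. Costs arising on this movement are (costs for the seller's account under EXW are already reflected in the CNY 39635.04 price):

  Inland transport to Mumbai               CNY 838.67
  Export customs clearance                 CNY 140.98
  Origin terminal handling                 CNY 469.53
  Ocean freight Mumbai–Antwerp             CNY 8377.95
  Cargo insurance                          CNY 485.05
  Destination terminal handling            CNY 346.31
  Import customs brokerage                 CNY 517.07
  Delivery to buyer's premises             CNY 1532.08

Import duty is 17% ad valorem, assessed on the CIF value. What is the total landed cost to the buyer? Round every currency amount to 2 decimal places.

EXW: the seller makes goods available at their premises; the buyer bears all onward costs.
CIF value = EXW price + inland to port + export clearance + origin terminal + freight + insurance = 39635.04 + 838.67 + 140.98 + 469.53 + 8377.95 + 485.05 = 49947.22
Import duty = 49947.22 × 17% = 8491.03
Buyer bears: inland to port 838.67 + export clearance 140.98 + origin terminal 469.53 + freight 8377.95 + insurance 485.05 + destination terminal 346.31 + brokerage 517.07 + delivery 1532.08 + duty 8491.03 = 21198.67
Landed cost = invoice 39635.04 + 21198.67 = 60833.71

Total landed cost: CNY 60833.71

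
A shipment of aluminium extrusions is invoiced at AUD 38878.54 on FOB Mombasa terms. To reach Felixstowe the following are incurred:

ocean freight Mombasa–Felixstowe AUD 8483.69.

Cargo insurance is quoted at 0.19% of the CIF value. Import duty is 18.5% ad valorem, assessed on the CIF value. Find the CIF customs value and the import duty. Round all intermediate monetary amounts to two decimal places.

Let C be the CIF value. C = FOB price + freight + 0.19% × C
C − 0.19% × C = 38878.54 + 8483.69
0.9981 × C = 47362.23
C = 47362.23 / 0.9981 = 47452.39
Insurance premium = 0.19% × 47452.39 = 90.16
Import duty = 47452.39 × 18.5% = 8778.69

CIF value: AUD 47452.39; import duty: AUD 8778.69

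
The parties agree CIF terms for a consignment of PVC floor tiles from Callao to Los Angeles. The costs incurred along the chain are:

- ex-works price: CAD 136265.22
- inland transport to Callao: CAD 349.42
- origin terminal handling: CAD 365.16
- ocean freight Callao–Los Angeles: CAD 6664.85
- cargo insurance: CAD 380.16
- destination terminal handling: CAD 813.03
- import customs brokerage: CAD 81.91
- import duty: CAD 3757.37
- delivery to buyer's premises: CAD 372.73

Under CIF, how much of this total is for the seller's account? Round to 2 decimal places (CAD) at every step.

Seller's account: CAD 144024.81

CIF: the seller pays costs through ocean freight and marine insurance to the destination port.
Seller's account: goods 136265.22 + inland to port 349.42 + origin terminal 365.16 + freight 6664.85 + insurance 380.16 = 144024.81
Buyer's account: destination terminal 813.03 + brokerage 81.91 + duty 3757.37 + delivery 372.73 = 5025.04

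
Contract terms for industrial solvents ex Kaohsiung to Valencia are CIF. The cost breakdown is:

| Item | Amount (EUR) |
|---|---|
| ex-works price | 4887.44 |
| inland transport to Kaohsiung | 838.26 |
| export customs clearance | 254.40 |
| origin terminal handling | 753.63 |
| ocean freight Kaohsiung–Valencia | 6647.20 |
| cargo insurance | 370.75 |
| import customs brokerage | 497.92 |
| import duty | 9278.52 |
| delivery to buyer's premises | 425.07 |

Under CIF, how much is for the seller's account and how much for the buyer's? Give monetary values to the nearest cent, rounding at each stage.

CIF: the seller pays costs through ocean freight and marine insurance to the destination port.
Seller's account: goods 4887.44 + inland to port 838.26 + export clearance 254.40 + origin terminal 753.63 + freight 6647.20 + insurance 370.75 = 13751.68
Buyer's account: brokerage 497.92 + duty 9278.52 + delivery 425.07 = 10201.51

Seller: EUR 13751.68; buyer: EUR 10201.51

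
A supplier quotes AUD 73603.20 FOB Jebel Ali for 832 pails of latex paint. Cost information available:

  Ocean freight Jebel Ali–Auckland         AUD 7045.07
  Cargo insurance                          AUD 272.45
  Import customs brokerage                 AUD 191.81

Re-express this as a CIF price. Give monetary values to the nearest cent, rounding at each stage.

Not relevant to the conversion: brokerage — on the buyer under both terms; not part of either seller's price.
From FOB to CIF, the seller additionally bears: freight, insurance.
CIF price = 73603.20 + 7045.07 + 272.45 = 80920.72

CIF price: AUD 80920.72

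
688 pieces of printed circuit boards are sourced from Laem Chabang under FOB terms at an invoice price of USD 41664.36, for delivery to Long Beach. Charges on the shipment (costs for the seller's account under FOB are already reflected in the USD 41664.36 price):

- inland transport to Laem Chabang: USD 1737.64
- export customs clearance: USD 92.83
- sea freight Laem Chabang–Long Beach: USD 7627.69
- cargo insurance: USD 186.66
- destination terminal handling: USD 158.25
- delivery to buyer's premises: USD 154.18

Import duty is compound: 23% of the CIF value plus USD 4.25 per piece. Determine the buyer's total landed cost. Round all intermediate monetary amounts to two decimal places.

FOB: the seller bears costs until goods are on board at the origin port; the buyer bears freight, insurance and all costs thereafter.
Already in the invoice (seller's account under FOB): inland to port, export clearance — exclude.
CIF value = FOB price + freight + insurance = 41664.36 + 7627.69 + 186.66 = 49478.71
Ad valorem component: 49478.71 × 23% = 11380.10
Specific component: 688 × 4.25 = 2924.00
Import duty = 11380.10 + 2924.00 = 14304.10
Buyer bears: freight 7627.69 + insurance 186.66 + destination terminal 158.25 + delivery 154.18 + duty 14304.10 = 22430.88
Landed cost = invoice 41664.36 + 22430.88 = 64095.24

Total landed cost: USD 64095.24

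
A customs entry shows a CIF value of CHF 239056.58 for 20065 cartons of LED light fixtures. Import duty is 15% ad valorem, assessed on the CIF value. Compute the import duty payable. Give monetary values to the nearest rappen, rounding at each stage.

Import duty = 239056.58 × 15% = 35858.49

Import duty: CHF 35858.49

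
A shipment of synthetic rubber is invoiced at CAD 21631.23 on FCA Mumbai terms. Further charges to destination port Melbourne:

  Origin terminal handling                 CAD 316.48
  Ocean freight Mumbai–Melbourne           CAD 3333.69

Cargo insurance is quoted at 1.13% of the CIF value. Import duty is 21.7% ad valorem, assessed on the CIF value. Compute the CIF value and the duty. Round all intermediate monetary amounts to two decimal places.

CIF value: CAD 25570.34; import duty: CAD 5548.76

Let C be the CIF value. C = FCA price + pre-shipment costs + freight + 1.13% × C
C − 1.13% × C = 21631.23 + 316.48 + 3333.69
0.9887 × C = 25281.40
C = 25281.40 / 0.9887 = 25570.34
Insurance premium = 1.13% × 25570.34 = 288.94
Import duty = 25570.34 × 21.7% = 5548.76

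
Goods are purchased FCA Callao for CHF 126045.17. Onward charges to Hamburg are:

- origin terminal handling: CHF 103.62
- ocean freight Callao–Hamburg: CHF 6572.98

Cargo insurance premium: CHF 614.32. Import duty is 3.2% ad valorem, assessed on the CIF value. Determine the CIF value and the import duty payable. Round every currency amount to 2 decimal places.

CIF = FCA price + pre-shipment costs + freight + insurance
CIF = 126045.17 + 103.62 + 6572.98 + 614.32 = 133336.09
Import duty = 133336.09 × 3.2% = 4266.75

CIF value: CHF 133336.09; import duty: CHF 4266.75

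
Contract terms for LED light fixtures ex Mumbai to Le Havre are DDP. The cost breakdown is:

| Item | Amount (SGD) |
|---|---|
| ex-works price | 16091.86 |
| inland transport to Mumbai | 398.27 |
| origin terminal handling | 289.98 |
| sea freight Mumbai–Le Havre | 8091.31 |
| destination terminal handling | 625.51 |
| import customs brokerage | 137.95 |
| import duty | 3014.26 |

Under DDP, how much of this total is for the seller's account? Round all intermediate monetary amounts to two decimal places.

Seller's account: SGD 28649.14

DDP: the seller bears all costs including import duty.
Seller's account: goods 16091.86 + inland to port 398.27 + origin terminal 289.98 + freight 8091.31 + destination terminal 625.51 + brokerage 137.95 + duty 3014.26 = 28649.14
Buyer's account: 0.00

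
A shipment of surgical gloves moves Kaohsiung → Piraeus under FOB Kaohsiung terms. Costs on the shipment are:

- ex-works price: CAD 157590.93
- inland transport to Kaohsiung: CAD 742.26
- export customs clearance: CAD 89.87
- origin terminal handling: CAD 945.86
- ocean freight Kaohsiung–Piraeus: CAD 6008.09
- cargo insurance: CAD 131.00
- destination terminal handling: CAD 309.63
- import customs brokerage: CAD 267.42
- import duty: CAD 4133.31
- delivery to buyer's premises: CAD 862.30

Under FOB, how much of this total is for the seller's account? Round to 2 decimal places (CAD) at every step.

Seller's account: CAD 159368.92

FOB: the seller bears costs until goods are on board at the origin port; the buyer bears freight, insurance and all costs thereafter.
Seller's account: goods 157590.93 + inland to port 742.26 + export clearance 89.87 + origin terminal 945.86 = 159368.92
Buyer's account: freight 6008.09 + insurance 131.00 + destination terminal 309.63 + brokerage 267.42 + duty 4133.31 + delivery 862.30 = 11711.75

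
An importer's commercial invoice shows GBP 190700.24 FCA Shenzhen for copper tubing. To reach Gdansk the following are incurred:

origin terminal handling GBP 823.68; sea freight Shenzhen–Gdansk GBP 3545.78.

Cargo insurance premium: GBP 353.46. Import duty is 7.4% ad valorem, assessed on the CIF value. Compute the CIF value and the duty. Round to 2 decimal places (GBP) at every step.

CIF value: GBP 195423.16; import duty: GBP 14461.31

CIF = FCA price + pre-shipment costs + freight + insurance
CIF = 190700.24 + 823.68 + 3545.78 + 353.46 = 195423.16
Import duty = 195423.16 × 7.4% = 14461.31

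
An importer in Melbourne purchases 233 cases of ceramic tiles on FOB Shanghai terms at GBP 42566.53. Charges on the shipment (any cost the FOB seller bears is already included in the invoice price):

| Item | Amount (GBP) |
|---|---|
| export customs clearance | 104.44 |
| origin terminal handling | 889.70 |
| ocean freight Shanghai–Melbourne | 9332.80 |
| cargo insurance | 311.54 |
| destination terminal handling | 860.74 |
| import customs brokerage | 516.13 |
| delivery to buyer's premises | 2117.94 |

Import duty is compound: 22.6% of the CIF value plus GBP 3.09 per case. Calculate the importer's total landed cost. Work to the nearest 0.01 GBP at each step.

FOB: the seller bears costs until goods are on board at the origin port; the buyer bears freight, insurance and all costs thereafter.
Already in the invoice (seller's account under FOB): export clearance, origin terminal — exclude.
CIF value = FOB price + freight + insurance = 42566.53 + 9332.80 + 311.54 = 52210.87
Ad valorem component: 52210.87 × 22.6% = 11799.66
Specific component: 233 × 3.09 = 719.97
Import duty = 11799.66 + 719.97 = 12519.63
Buyer bears: freight 9332.80 + insurance 311.54 + destination terminal 860.74 + brokerage 516.13 + delivery 2117.94 + duty 12519.63 = 25658.78
Landed cost = invoice 42566.53 + 25658.78 = 68225.31

Total landed cost: GBP 68225.31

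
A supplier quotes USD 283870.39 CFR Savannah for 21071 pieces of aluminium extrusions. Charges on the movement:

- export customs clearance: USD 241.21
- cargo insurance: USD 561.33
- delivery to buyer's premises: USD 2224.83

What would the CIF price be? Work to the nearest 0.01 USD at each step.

CIF price: USD 284431.72

Not relevant to the conversion: export clearance — on the seller under both CFR and CIF; already in the CFR price and stays in the CIF price. delivery — on the buyer under both terms; not part of either seller's price.
From CFR to CIF, the seller additionally bears: insurance.
CIF price = 283870.39 + 561.33 = 284431.72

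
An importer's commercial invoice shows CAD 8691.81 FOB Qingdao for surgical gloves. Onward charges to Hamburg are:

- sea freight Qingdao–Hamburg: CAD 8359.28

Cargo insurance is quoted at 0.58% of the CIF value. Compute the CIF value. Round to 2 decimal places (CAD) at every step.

Let C be the CIF value. C = FOB price + freight + 0.58% × C
C − 0.58% × C = 8691.81 + 8359.28
0.9942 × C = 17051.09
C = 17051.09 / 0.9942 = 17150.56
Insurance premium = 0.58% × 17150.56 = 99.47

CIF value: CAD 17150.56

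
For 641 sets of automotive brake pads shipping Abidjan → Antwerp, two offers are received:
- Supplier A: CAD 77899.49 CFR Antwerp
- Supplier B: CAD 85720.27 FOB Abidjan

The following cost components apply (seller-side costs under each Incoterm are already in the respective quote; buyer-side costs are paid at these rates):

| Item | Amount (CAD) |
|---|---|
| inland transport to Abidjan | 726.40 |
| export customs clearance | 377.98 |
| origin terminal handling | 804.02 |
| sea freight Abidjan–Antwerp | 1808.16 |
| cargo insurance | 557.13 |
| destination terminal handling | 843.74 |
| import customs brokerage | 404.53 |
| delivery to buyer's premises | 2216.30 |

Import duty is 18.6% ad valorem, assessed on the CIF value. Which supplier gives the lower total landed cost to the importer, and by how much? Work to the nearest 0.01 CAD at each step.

Supplier A is cheaper by CAD 11419.92

Supplier A (CFR):
CIF value = CFR price + insurance = 77899.49 + 557.13 = 78456.62
Import duty = 78456.62 × 18.6% = 14592.93
Buyer bears (A): 557.13 + 843.74 + 404.53 + 2216.30 = 4021.70
Landed cost (A) = invoice 77899.49 + 4021.70 + duty 14592.93 = 96514.12
Supplier B (FOB):
CIF value = FOB price + freight + insurance = 85720.27 + 1808.16 + 557.13 = 88085.56
Import duty = 88085.56 × 18.6% = 16383.91
Buyer bears (B): 1808.16 + 557.13 + 843.74 + 404.53 + 2216.30 = 5829.86
Landed cost (B) = invoice 85720.27 + 5829.86 + duty 16383.91 = 107934.04
Difference = |96514.12 − 107934.04| = 11419.92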